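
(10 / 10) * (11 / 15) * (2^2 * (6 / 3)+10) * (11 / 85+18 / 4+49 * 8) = 2225091 / 425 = 5235.51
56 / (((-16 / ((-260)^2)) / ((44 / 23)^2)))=-865893.38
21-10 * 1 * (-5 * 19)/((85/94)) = 18217/17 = 1071.59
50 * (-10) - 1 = -501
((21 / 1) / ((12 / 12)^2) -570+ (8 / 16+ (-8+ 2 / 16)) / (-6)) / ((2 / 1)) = -26293 / 96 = -273.89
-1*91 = -91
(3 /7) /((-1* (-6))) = 1 /14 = 0.07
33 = 33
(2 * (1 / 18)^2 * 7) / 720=7 / 116640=0.00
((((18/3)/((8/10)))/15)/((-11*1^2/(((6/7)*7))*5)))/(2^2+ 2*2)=-3/440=-0.01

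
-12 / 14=-6 / 7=-0.86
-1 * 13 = -13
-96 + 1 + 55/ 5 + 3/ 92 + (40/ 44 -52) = -136679/ 1012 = -135.06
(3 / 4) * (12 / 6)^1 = 3 / 2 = 1.50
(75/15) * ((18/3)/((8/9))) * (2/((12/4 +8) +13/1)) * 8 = 45/2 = 22.50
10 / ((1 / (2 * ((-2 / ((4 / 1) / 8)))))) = -80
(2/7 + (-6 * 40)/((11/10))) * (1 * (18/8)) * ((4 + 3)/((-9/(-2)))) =-8389/11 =-762.64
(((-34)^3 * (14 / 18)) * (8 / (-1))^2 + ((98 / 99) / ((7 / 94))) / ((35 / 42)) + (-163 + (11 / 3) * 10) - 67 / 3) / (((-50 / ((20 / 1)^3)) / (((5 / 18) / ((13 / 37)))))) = 2866808111840 / 11583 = 247501347.82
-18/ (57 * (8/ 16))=-12/ 19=-0.63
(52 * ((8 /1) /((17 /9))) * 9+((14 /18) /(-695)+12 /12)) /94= 105437348 /4997745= 21.10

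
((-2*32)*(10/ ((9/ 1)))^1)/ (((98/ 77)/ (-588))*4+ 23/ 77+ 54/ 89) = -4385920/ 55311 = -79.30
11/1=11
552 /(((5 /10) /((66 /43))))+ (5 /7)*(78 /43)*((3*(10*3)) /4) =518823 /301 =1723.66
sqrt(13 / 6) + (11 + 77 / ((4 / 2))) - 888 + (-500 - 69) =-2815 / 2 + sqrt(78) / 6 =-1406.03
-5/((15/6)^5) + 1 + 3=2468/625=3.95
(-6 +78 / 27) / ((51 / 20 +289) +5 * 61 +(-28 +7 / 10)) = -112 / 20493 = -0.01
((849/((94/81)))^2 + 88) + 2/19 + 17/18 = 808823536921/1510956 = 535305.82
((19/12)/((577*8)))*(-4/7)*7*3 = -19/4616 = -0.00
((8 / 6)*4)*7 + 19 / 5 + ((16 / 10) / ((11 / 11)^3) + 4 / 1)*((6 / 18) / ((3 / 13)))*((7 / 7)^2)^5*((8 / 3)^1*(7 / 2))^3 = 1608101 / 243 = 6617.70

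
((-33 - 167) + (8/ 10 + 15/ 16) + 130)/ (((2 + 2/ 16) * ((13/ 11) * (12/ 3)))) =-60071/ 8840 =-6.80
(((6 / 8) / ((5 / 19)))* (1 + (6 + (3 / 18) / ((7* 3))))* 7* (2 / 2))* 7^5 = 281971039 / 120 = 2349758.66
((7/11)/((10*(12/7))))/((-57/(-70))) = 343/7524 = 0.05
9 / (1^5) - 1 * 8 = 1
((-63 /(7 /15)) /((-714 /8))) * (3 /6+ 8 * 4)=5850 /119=49.16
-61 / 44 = -1.39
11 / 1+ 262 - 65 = 208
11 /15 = 0.73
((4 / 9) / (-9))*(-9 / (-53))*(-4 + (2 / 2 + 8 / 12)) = 0.02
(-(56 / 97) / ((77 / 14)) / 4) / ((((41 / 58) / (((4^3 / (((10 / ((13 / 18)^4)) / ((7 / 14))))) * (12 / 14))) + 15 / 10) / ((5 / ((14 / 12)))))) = -132523040 / 2883730751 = -0.05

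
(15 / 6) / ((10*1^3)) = 1 / 4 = 0.25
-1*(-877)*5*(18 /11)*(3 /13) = 236790 /143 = 1655.87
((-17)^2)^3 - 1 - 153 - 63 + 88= 24137440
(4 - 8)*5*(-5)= 100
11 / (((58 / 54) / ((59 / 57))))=5841 / 551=10.60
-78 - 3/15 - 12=-451/5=-90.20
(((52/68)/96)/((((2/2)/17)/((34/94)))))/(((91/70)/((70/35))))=0.08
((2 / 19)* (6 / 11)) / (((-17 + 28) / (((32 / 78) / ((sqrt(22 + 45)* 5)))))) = 64* sqrt(67) / 10012145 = 0.00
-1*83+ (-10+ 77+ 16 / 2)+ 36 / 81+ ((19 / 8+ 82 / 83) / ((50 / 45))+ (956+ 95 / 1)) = 62537113 / 59760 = 1046.47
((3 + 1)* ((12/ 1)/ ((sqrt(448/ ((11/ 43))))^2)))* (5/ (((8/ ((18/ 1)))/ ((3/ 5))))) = 891/ 4816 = 0.19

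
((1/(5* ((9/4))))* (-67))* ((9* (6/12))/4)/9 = -67/90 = -0.74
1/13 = 0.08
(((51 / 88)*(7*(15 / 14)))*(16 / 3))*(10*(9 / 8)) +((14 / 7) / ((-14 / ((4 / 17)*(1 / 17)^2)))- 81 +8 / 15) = 4093111007 / 22698060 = 180.33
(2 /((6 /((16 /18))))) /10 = 4 /135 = 0.03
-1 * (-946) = 946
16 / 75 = 0.21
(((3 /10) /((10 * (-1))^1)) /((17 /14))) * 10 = -21 /85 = -0.25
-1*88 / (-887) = 88 / 887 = 0.10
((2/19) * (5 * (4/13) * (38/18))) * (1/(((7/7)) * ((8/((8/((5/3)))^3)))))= 1536/325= 4.73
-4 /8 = -1 /2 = -0.50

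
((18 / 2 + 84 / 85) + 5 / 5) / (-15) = -934 / 1275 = -0.73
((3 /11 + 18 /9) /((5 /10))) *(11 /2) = 25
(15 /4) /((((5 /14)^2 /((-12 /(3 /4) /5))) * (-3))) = 784 /25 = 31.36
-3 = -3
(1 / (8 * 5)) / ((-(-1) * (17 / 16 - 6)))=-2 / 395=-0.01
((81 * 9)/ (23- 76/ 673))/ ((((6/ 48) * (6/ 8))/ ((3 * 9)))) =141297696/ 15403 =9173.39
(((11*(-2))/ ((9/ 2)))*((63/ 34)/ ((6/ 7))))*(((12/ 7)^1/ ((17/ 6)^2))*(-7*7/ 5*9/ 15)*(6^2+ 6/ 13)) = 772589664/ 1596725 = 483.86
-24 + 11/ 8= -22.62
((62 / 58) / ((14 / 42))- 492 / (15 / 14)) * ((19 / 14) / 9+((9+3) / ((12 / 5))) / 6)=-4099378 / 9135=-448.76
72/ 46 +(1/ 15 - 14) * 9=-14241/ 115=-123.83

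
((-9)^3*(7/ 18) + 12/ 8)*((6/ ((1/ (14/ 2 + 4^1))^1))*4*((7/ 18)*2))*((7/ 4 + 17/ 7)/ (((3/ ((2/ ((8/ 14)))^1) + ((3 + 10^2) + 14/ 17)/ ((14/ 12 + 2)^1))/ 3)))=-45588543/ 2113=-21575.27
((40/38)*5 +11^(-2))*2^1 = 24238/2299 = 10.54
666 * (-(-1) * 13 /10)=4329 /5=865.80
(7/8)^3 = 343/512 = 0.67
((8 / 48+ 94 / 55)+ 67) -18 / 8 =43973 / 660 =66.63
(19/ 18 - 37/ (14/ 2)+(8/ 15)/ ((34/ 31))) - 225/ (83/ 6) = -17786551/ 888930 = -20.01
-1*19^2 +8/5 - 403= -762.40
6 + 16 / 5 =46 / 5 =9.20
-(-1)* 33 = 33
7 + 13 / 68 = 489 / 68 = 7.19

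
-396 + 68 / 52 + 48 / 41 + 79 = -167640 / 533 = -314.52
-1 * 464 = -464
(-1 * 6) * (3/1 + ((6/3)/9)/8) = -109/6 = -18.17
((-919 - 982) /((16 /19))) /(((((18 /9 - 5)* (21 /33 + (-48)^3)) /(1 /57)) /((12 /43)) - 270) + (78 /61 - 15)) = -24235849 /727520470188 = -0.00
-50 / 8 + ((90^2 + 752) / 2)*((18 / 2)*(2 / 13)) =318347 / 52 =6122.06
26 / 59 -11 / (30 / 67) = -42703 / 1770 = -24.13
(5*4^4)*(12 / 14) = 7680 / 7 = 1097.14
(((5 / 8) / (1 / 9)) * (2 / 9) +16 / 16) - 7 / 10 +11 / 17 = 747 / 340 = 2.20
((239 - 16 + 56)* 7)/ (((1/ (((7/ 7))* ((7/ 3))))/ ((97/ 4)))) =442029/ 4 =110507.25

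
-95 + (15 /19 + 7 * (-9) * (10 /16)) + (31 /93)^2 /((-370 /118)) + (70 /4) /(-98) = -237033901 /1771560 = -133.80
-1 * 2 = -2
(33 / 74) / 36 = 11 / 888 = 0.01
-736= -736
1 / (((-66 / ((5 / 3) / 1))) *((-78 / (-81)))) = -0.03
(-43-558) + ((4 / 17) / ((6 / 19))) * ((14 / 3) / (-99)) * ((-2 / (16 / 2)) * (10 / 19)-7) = -9099553 / 15147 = -600.75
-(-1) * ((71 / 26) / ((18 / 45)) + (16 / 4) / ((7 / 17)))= 6021 / 364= 16.54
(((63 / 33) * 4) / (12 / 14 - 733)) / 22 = -294 / 620125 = -0.00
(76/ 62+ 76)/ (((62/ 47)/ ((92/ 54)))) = 287546/ 2883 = 99.74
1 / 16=0.06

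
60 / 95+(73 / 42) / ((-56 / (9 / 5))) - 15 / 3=-329521 / 74480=-4.42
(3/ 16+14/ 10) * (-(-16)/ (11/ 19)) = 2413/ 55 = 43.87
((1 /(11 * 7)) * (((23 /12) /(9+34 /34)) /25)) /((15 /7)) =0.00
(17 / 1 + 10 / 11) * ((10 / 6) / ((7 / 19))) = 18715 / 231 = 81.02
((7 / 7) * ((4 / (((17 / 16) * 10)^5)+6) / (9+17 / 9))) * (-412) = -49358021969988 / 217415603125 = -227.02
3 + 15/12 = 17/4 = 4.25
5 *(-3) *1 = -15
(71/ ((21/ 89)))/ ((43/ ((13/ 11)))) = 82147/ 9933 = 8.27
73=73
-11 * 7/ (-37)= 77/ 37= 2.08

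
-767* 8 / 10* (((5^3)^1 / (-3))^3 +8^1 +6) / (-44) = -1497756949 / 1485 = -1008590.54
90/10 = 9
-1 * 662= -662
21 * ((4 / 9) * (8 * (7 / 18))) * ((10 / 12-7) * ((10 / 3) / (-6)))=72520 / 729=99.48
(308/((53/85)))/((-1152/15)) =-32725/5088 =-6.43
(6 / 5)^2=36 / 25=1.44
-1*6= -6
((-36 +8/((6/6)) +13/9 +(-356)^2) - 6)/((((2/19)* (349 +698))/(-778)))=-8428186421/9423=-894427.08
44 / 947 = 0.05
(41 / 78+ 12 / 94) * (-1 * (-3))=2395 / 1222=1.96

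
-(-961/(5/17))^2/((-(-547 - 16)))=-266897569/14075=-18962.53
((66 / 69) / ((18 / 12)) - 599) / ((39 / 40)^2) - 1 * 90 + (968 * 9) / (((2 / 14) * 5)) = 6022686766 / 524745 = 11477.36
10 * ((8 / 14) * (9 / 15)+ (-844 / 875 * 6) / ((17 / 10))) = -18216 / 595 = -30.62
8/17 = 0.47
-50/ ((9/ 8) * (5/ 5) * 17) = -2.61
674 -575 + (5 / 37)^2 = 135556 / 1369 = 99.02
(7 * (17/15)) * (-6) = -238/5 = -47.60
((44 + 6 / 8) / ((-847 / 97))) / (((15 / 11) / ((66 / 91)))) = -2.73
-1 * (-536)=536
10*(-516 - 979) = -14950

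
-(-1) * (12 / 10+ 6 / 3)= 16 / 5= 3.20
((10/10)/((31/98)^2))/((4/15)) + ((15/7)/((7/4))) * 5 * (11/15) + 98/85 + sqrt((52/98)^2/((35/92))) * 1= 52 * sqrt(805)/1715 + 172587897/4002565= 43.98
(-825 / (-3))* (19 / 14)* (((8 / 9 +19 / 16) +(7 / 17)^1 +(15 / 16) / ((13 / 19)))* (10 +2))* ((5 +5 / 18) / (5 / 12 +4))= 15237223375 / 737919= 20648.91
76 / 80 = 19 / 20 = 0.95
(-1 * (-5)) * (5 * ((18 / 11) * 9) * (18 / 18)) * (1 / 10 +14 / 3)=1755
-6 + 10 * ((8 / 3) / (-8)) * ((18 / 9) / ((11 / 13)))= -458 / 33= -13.88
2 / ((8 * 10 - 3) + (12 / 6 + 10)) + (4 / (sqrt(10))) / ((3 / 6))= 2 / 89 + 4 * sqrt(10) / 5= 2.55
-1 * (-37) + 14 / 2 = 44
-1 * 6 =-6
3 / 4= 0.75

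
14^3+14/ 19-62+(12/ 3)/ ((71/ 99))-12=3610348/ 1349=2676.31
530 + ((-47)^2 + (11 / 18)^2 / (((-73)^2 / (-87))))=1576378639 / 575532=2738.99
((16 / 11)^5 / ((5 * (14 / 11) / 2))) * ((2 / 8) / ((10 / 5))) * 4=524288 / 512435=1.02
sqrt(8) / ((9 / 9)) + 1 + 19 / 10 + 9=2 * sqrt(2) + 119 / 10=14.73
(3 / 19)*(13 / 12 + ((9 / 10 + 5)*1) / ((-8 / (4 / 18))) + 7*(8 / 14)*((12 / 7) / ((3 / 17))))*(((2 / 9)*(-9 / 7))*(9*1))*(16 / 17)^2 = -19245504 / 1345295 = -14.31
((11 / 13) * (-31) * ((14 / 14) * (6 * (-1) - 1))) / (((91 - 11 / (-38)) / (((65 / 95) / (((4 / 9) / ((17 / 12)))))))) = 121737 / 27752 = 4.39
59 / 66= 0.89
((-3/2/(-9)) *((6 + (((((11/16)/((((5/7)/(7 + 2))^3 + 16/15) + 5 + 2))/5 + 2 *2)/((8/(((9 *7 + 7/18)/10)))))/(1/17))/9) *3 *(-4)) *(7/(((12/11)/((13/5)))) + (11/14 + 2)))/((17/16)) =-12083887739727401/27449660246400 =-440.22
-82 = -82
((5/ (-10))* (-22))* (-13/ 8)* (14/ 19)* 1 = -13.17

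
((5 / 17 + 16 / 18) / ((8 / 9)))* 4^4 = 5792 / 17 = 340.71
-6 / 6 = -1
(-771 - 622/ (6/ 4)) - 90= -3827/ 3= -1275.67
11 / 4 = 2.75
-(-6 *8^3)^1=3072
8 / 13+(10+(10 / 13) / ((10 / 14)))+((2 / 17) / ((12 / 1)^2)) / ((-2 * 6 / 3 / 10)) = 372031 / 31824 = 11.69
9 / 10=0.90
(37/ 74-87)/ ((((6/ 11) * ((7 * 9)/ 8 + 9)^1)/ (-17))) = 64702/ 405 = 159.76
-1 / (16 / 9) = -9 / 16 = -0.56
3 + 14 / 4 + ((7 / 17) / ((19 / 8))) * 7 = 4983 / 646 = 7.71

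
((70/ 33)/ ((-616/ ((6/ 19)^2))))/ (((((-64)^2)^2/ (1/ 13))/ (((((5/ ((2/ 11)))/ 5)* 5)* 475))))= -1875/ 91167391744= -0.00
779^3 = 472729139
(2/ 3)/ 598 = 1/ 897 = 0.00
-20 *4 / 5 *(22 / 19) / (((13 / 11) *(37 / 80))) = -309760 / 9139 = -33.89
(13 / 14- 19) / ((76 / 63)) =-2277 / 152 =-14.98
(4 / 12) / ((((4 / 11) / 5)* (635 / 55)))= 605 / 1524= 0.40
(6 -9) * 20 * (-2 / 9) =40 / 3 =13.33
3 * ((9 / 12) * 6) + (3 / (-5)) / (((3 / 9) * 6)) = 66 / 5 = 13.20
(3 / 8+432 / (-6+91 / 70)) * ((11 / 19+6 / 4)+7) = -11874555 / 14288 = -831.09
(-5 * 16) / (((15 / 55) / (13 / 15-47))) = 121792 / 9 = 13532.44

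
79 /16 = 4.94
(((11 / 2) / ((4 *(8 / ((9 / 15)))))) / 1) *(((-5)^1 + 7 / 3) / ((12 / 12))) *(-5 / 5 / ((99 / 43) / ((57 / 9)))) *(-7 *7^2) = -280231 / 1080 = -259.47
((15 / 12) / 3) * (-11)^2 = 605 / 12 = 50.42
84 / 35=12 / 5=2.40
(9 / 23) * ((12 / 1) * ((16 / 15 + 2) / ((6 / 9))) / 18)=6 / 5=1.20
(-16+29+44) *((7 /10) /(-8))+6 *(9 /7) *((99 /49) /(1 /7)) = 104.11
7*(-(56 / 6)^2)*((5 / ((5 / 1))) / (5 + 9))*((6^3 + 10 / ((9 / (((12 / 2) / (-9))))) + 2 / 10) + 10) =-11931304 / 1215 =-9820.00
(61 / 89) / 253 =61 / 22517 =0.00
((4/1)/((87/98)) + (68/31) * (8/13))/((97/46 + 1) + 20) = 9443984/37269843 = 0.25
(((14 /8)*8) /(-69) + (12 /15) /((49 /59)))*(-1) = -12854 /16905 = -0.76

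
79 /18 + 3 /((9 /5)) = 109 /18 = 6.06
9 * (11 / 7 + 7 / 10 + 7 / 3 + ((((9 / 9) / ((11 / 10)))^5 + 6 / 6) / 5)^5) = 196599517810161741359250407456001 / 4740183850232412839330073481250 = 41.48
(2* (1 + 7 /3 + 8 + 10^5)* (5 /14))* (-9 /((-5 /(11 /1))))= 1414446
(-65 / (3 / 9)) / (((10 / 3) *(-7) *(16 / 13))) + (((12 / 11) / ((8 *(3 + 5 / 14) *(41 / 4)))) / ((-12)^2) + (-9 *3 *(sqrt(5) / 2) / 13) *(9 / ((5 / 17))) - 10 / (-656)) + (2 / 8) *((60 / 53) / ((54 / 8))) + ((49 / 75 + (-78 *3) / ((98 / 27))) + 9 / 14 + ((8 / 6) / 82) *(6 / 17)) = -4131 *sqrt(5) / 130 - 379481866349213 / 6737949741600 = -127.38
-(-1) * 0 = 0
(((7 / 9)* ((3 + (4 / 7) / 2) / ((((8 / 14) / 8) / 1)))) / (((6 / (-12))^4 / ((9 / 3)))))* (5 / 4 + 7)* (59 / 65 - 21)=-18503408 / 65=-284667.82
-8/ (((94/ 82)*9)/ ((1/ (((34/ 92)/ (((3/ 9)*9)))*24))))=-1886/ 7191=-0.26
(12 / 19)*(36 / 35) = 432 / 665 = 0.65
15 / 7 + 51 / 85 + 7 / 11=3.38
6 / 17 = 0.35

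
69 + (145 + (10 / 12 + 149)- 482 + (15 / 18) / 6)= -4249 / 36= -118.03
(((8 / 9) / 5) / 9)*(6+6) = 32 / 135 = 0.24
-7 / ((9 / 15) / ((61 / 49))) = -305 / 21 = -14.52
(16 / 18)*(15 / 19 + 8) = 1336 / 171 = 7.81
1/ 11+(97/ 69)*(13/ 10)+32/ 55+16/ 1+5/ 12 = 287159/ 15180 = 18.92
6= 6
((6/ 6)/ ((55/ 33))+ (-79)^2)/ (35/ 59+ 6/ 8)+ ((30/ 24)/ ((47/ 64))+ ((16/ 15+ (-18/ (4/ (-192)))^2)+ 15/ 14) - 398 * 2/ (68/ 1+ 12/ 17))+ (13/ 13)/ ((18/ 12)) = 343121280332513/ 456803340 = 751135.66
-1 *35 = -35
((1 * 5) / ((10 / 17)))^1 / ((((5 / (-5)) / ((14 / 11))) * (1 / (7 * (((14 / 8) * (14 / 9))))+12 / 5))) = -204085 / 46266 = -4.41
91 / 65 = 7 / 5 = 1.40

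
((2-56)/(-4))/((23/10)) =135/23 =5.87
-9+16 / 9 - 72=-713 / 9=-79.22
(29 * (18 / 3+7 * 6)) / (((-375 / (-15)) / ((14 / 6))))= 3248 / 25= 129.92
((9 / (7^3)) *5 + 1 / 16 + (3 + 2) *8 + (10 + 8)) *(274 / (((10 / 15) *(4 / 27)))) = 3544015599 / 21952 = 161443.86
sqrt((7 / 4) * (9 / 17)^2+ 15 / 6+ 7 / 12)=sqrt(37182) / 102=1.89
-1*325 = -325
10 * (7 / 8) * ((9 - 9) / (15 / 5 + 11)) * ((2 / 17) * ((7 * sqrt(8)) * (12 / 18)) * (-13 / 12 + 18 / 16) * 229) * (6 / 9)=0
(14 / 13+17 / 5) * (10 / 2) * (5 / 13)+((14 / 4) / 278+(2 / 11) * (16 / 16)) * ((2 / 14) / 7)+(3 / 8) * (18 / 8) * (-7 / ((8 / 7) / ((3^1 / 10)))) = 228940258159 / 32413821440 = 7.06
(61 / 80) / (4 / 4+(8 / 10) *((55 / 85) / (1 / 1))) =1037 / 2064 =0.50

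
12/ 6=2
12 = 12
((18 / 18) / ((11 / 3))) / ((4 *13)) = 3 / 572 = 0.01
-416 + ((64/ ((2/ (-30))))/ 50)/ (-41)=-415.53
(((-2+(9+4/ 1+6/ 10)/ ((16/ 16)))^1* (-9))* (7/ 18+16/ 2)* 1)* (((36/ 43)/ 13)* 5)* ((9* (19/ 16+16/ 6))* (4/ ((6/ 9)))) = -65619315/ 1118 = -58693.48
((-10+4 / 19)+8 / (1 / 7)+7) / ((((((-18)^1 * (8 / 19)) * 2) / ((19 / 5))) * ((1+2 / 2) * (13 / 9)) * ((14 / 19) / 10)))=-364971 / 5824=-62.67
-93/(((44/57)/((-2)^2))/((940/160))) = -249147/88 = -2831.22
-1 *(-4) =4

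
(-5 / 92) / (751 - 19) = -0.00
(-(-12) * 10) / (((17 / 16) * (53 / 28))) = 53760 / 901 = 59.67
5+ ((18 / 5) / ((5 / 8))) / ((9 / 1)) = 141 / 25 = 5.64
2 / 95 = 0.02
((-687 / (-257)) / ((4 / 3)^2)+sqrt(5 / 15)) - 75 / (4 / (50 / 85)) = -665889 / 69904+sqrt(3) / 3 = -8.95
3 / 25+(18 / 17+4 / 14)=4357 / 2975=1.46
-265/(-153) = 1.73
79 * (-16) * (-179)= 226256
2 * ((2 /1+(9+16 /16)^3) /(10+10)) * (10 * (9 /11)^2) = 81162 /121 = 670.76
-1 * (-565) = 565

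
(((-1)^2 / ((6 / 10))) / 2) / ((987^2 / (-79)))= -395 / 5845014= -0.00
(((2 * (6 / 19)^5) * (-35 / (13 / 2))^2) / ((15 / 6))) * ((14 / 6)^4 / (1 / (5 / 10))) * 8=3614177280 / 418460731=8.64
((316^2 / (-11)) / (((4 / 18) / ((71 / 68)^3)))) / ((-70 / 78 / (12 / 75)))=784036615401 / 94575250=8290.08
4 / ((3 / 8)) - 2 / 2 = 9.67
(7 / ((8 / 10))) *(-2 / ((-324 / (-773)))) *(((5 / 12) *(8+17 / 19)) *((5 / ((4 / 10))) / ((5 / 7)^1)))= -800151625 / 295488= -2707.90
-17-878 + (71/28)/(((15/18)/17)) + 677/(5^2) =-285667/350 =-816.19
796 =796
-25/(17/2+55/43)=-2150/841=-2.56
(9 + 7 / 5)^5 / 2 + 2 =190108266 / 3125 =60834.65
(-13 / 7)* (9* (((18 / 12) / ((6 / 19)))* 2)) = -2223 / 14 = -158.79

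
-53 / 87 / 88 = -53 / 7656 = -0.01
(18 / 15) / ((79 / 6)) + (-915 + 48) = -342429 / 395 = -866.91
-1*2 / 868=-1 / 434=-0.00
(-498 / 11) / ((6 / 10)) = -830 / 11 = -75.45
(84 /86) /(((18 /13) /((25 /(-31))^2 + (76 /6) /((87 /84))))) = 9.09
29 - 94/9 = 167/9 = 18.56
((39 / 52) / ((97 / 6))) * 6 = 27 / 97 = 0.28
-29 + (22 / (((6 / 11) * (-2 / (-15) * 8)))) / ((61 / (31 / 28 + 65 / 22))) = -723707 / 27328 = -26.48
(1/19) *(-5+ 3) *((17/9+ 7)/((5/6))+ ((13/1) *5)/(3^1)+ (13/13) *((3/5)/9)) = -324/95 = -3.41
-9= -9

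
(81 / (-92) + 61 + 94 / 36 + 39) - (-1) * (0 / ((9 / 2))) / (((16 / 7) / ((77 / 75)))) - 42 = 49457 / 828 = 59.73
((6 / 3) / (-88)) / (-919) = 1 / 40436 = 0.00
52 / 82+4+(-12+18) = 10.63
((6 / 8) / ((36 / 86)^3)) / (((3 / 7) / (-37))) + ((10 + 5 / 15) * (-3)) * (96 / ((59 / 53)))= -4894425251 / 1376352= -3556.09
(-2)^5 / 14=-16 / 7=-2.29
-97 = -97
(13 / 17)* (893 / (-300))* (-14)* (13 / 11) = 1056419 / 28050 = 37.66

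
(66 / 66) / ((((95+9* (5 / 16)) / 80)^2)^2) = 4294967296 / 9597924961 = 0.45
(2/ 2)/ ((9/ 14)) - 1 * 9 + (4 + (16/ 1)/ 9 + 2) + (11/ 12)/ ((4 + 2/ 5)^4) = 28603/ 85184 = 0.34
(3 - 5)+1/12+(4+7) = 109/12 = 9.08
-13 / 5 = -2.60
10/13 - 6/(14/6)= -164/91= -1.80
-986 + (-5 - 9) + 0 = -1000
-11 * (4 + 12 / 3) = -88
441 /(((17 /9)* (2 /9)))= 35721 /34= 1050.62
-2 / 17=-0.12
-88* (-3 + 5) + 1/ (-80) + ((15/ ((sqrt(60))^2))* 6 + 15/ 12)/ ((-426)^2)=-319420417/ 1814760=-176.01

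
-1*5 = -5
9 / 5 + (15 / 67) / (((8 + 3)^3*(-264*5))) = 70628179 / 39237880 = 1.80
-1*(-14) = 14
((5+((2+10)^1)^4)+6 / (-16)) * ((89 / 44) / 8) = 14767325 / 2816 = 5244.08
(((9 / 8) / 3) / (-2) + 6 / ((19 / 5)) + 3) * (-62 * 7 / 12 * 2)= -96565 / 304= -317.65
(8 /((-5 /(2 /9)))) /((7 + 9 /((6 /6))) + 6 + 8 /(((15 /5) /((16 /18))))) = -24 /1645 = -0.01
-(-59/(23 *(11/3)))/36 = 59/3036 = 0.02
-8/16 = -1/2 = -0.50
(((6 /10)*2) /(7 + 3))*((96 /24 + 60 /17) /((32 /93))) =1116 /425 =2.63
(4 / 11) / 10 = 2 / 55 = 0.04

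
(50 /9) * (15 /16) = 125 /24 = 5.21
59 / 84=0.70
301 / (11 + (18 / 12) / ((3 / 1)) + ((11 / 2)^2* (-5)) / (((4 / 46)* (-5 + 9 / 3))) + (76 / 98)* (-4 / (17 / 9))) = 4011728 / 11722579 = 0.34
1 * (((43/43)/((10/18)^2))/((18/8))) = 36/25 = 1.44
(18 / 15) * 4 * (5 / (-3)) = -8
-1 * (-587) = 587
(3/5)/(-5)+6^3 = 5397/25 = 215.88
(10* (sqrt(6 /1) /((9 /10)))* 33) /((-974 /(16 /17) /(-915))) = 2684000* sqrt(6) /8279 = 794.11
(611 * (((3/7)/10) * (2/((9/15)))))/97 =611/679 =0.90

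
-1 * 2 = -2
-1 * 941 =-941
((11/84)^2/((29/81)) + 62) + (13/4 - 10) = 1257253/22736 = 55.30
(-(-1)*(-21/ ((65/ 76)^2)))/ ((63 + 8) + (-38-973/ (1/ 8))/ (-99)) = -12008304/ 62745475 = -0.19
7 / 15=0.47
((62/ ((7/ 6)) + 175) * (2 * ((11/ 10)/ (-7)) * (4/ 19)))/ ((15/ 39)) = -913484/ 23275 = -39.25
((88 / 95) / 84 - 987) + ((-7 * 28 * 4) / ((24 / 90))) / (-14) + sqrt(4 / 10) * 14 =-1550093 / 1995 + 14 * sqrt(10) / 5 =-768.13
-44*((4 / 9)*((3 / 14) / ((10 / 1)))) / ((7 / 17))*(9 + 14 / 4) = -1870 / 147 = -12.72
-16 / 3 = -5.33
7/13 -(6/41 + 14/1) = -7253/533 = -13.61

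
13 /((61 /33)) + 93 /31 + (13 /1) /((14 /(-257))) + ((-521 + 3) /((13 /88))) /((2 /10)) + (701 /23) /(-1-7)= -18144608479 /1021384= -17764.73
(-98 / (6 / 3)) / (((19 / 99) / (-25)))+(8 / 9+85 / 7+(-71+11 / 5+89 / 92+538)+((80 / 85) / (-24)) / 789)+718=2074521019871 / 273535780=7584.09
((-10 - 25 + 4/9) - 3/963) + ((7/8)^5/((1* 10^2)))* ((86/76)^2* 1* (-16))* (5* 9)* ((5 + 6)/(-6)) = -2949204986003/113915658240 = -25.89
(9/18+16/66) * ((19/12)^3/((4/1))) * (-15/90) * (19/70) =-912247/27371520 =-0.03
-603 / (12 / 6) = -301.50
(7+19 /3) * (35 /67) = 1400 /201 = 6.97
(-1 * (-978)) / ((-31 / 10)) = -315.48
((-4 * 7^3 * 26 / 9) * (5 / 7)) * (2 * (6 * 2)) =-203840 / 3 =-67946.67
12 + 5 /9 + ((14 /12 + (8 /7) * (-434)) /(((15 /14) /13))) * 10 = -60027.22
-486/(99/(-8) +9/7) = 1008/23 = 43.83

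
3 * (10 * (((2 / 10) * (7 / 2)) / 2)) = 21 / 2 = 10.50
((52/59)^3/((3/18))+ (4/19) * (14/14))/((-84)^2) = 4212707/6883482564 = 0.00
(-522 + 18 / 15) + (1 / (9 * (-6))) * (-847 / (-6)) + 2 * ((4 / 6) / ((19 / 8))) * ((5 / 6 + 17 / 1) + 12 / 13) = -10801343 / 21060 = -512.88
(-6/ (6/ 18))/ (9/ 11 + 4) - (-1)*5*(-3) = -993/ 53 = -18.74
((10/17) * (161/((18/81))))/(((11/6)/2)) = 86940/187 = 464.92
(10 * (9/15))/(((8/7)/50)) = 525/2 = 262.50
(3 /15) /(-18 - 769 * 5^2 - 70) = -1 /96565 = -0.00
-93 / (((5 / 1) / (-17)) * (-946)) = -1581 / 4730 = -0.33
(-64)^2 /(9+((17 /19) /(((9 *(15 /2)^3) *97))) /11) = 2522285568000 /5542131511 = 455.11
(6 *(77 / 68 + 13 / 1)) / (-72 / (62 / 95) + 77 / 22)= -89373 / 112591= -0.79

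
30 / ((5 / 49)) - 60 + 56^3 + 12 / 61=10726862 / 61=175850.20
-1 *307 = -307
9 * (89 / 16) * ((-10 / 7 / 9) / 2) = -445 / 112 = -3.97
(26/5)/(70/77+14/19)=2717/860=3.16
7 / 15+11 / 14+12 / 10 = 103 / 42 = 2.45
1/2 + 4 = 9/2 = 4.50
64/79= 0.81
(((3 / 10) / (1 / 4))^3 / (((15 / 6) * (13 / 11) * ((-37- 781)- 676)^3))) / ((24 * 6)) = -11 / 9031375665000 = -0.00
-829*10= -8290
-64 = -64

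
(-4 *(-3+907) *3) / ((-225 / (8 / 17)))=28928 / 1275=22.69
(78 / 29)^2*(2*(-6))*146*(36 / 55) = -383730048 / 46255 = -8295.97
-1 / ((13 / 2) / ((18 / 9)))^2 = -16 / 169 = -0.09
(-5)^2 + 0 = 25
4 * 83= 332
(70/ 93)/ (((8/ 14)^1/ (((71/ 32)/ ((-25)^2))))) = 3479/ 744000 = 0.00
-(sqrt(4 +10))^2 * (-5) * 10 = 700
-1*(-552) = 552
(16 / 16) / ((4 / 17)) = 17 / 4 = 4.25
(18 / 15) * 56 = 336 / 5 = 67.20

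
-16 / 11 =-1.45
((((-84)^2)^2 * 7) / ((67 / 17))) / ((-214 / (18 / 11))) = -53322022656 / 78859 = -676169.15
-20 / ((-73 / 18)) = 360 / 73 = 4.93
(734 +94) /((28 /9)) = 1863 /7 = 266.14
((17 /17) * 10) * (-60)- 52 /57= -34252 /57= -600.91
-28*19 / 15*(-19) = 10108 / 15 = 673.87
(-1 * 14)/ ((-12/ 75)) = 175/ 2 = 87.50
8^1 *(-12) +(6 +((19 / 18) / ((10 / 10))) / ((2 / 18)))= -161 / 2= -80.50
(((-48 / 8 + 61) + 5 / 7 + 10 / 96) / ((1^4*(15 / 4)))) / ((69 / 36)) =3751 / 483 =7.77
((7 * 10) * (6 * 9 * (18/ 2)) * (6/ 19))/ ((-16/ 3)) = -76545/ 38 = -2014.34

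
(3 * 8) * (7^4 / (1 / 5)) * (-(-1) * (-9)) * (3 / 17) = -7779240 / 17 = -457602.35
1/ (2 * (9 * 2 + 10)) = 1/ 56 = 0.02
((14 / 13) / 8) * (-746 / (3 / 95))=-248045 / 78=-3180.06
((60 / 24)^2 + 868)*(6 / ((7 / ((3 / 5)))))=449.61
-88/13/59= -88/767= -0.11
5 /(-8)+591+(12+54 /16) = 2423 /4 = 605.75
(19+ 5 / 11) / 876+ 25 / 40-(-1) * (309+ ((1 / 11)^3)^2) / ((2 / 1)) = 481542007723 / 3103774872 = 155.15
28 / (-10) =-14 / 5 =-2.80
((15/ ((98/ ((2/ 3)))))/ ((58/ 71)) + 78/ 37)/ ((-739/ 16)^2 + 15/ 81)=811506816/ 775329201619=0.00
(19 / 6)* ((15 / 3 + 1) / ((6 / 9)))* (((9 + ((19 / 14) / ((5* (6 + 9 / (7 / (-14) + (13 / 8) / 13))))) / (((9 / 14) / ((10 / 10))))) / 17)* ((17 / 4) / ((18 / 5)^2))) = 690745 / 139968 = 4.94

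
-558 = -558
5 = 5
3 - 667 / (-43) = 796 / 43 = 18.51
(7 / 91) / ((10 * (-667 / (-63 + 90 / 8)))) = 9 / 15080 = 0.00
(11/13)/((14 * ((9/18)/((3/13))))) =33/1183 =0.03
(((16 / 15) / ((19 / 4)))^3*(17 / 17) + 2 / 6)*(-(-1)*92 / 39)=734023748 / 902815875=0.81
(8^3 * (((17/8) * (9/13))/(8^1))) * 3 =3672/13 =282.46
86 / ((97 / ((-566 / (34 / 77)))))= -1874026 / 1649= -1136.46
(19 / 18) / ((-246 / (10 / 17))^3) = -2375 / 164563912278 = -0.00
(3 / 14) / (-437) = -3 / 6118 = -0.00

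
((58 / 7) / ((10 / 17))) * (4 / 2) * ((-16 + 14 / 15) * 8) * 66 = -39219136 / 175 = -224109.35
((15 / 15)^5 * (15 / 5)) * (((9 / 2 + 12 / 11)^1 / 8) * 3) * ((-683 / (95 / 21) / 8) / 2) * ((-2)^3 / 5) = 15877701 / 167200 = 94.96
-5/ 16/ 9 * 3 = -5/ 48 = -0.10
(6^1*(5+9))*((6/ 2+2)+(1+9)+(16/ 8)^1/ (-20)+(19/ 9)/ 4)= 19439/ 15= 1295.93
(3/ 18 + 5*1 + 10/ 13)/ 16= 463/ 1248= 0.37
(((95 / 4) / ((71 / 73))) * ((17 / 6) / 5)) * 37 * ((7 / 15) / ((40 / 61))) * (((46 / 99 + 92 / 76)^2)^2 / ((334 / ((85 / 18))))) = 32858211041160603604303 / 809974580592126723840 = 40.57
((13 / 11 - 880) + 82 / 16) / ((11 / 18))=-1429.68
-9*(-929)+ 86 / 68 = 284317 / 34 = 8362.26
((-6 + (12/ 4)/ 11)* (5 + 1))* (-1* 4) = 1512/ 11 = 137.45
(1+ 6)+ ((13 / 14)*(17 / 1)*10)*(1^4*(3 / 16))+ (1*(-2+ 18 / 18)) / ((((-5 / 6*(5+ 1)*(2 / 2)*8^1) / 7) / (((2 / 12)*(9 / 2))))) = 41137 / 1120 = 36.73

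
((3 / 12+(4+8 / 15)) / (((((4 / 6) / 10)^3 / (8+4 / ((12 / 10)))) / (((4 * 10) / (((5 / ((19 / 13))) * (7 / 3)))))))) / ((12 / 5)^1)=4966125 / 13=382009.62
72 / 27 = 8 / 3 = 2.67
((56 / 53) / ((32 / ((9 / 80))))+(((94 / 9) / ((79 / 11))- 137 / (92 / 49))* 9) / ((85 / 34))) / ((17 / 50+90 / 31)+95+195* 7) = -1229686264195 / 6989224580064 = -0.18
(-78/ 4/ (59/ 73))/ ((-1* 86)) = 2847/ 10148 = 0.28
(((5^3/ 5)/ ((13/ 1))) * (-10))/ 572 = -125/ 3718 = -0.03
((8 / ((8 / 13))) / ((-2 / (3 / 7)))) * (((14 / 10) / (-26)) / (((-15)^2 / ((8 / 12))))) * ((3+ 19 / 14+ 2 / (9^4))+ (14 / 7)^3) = 0.01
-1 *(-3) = 3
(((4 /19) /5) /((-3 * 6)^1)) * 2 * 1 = -4 /855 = -0.00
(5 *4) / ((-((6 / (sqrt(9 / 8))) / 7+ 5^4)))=-0.03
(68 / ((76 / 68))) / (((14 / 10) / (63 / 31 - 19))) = -3040280 / 4123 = -737.40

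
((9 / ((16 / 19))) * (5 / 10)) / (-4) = -171 / 128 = -1.34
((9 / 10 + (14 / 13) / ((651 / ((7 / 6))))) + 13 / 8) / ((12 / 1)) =366607 / 1740960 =0.21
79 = 79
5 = 5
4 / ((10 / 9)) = 18 / 5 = 3.60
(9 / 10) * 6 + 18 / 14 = 234 / 35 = 6.69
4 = 4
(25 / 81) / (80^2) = 1 / 20736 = 0.00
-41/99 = -0.41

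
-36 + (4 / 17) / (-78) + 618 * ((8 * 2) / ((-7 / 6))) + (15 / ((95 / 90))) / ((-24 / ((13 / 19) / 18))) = -114080789617 / 13403208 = -8511.45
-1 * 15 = -15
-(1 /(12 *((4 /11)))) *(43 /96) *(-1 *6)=473 /768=0.62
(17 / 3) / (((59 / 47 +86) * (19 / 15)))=3995 / 77919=0.05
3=3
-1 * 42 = -42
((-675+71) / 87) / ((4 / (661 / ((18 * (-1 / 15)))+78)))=428387 / 522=820.66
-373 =-373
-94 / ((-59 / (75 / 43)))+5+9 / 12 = 86551 / 10148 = 8.53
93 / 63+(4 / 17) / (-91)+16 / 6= 915 / 221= 4.14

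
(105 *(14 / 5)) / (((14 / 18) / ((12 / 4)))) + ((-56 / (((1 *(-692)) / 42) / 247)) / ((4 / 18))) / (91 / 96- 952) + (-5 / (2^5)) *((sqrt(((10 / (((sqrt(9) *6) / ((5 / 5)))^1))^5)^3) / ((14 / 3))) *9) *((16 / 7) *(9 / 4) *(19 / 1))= 2549838690 / 2256439- 7421875 *sqrt(5) / 46294416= 1129.67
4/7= 0.57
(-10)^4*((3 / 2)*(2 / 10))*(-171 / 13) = -513000 / 13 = -39461.54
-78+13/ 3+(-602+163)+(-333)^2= 331129/ 3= 110376.33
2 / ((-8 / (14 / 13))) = -0.27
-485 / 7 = -69.29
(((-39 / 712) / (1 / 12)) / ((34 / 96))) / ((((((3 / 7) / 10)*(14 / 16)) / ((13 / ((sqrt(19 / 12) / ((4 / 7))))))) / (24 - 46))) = 171325440*sqrt(57) / 201229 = 6427.89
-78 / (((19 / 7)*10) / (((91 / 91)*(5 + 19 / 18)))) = -9919 / 570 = -17.40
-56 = -56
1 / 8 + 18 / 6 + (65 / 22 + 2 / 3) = 1781 / 264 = 6.75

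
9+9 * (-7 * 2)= -117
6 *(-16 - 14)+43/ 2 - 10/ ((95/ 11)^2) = -572669/ 3610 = -158.63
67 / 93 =0.72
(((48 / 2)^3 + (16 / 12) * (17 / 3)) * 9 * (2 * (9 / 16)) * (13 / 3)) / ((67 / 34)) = 20633223 / 67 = 307958.55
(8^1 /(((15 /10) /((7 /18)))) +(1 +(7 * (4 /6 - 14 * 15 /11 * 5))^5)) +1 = -5032965136194358190486 /39135393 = -128603924743884.86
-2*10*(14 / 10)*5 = -140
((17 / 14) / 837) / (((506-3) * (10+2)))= 17 / 70729848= 0.00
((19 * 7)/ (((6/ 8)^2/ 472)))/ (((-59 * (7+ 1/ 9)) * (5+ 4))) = -266/ 9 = -29.56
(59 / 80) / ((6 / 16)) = 59 / 30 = 1.97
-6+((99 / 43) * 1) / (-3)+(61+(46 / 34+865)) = 672948 / 731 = 920.59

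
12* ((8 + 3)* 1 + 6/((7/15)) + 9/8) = 4197/14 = 299.79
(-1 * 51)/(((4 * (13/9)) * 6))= -153/104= -1.47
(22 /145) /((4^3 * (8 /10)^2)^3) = 34375 /15569256448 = 0.00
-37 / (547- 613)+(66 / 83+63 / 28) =39505 / 10956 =3.61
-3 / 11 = -0.27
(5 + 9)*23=322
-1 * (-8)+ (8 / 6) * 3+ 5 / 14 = 173 / 14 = 12.36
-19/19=-1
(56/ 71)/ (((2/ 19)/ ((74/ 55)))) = 39368/ 3905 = 10.08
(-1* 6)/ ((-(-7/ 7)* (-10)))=3/ 5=0.60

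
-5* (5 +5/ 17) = -450/ 17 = -26.47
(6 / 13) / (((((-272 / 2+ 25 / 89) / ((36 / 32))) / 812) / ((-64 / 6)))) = 5203296 / 157027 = 33.14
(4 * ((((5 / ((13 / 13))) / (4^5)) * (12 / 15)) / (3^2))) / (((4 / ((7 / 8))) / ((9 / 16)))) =7 / 32768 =0.00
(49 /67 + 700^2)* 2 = 65660098 /67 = 980001.46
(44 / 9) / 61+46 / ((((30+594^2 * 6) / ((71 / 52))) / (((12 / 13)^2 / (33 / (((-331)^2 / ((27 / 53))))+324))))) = 2376706255943827568 / 29654783279305867917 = 0.08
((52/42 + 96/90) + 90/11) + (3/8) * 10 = 65773/4620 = 14.24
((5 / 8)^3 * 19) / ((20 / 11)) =5225 / 2048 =2.55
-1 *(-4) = 4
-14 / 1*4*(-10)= 560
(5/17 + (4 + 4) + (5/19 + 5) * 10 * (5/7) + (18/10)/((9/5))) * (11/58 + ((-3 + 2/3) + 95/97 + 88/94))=-10.70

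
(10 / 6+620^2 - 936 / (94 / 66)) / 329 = 54107971 / 46389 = 1166.40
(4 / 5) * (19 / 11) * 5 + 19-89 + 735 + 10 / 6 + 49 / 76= 1690945 / 2508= 674.22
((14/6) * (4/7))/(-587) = -4/1761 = -0.00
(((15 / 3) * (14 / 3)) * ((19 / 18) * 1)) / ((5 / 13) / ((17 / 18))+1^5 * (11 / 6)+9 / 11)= 8.05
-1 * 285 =-285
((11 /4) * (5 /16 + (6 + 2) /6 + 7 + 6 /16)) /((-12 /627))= -995467 /768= -1296.18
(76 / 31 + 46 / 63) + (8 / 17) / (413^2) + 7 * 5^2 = 144150617603 / 809008767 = 178.18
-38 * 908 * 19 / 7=-655576 / 7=-93653.71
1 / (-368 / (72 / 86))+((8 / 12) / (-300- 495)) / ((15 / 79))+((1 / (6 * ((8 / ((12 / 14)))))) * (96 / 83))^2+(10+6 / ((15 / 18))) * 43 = 739.59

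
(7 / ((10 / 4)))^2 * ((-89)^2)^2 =12297479236 / 25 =491899169.44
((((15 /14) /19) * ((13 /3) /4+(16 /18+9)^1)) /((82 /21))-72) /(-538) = 895433 /6705632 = 0.13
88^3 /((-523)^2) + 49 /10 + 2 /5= 21311757 /2735290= 7.79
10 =10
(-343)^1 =-343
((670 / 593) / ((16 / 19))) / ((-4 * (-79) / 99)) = 630135 / 1499104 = 0.42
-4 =-4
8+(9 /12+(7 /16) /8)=1127 /128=8.80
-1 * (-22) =22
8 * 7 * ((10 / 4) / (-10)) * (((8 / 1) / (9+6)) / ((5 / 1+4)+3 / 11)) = -616 / 765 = -0.81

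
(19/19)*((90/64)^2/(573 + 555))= 675/385024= 0.00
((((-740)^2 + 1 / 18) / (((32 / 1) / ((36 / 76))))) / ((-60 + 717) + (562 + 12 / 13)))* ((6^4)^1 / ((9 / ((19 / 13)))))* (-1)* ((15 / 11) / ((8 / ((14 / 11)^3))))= -456419170305 / 928766476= -491.43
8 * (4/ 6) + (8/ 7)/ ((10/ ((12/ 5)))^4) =43781104/ 8203125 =5.34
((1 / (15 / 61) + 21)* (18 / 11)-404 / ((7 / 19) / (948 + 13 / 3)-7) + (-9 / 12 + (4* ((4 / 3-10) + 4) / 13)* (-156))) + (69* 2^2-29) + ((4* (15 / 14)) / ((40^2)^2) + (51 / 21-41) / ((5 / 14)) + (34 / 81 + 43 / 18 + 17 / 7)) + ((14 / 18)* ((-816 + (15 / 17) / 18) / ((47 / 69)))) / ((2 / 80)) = -63709734762450900061 / 1731180439296000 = -36801.33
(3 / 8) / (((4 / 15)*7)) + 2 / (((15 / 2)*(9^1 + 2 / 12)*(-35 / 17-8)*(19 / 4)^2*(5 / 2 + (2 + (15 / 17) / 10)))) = 29788780771 / 148302554400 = 0.20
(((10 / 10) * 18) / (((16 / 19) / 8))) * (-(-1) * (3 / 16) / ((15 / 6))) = 513 / 40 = 12.82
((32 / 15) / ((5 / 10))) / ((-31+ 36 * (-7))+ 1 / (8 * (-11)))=-5632 / 373575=-0.02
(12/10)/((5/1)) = 6/25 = 0.24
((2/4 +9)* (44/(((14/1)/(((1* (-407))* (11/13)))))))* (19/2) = -17778167/182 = -97682.24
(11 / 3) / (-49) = -11 / 147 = -0.07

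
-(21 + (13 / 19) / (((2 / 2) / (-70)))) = 511 / 19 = 26.89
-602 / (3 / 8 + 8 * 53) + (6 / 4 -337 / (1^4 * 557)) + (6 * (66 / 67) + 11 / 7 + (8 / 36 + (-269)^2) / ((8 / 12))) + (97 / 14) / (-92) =7591604002969927 / 69937298760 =108548.72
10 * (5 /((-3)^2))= 5.56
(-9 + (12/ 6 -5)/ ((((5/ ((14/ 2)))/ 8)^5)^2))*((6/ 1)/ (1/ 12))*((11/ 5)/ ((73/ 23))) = -16575038369725463115048/ 3564453125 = -4650092956328.46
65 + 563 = 628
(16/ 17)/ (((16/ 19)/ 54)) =1026/ 17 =60.35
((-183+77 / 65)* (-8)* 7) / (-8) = -82726 / 65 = -1272.71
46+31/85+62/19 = 49.63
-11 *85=-935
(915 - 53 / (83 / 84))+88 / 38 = 1362019 / 1577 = 863.68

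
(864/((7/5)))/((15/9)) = 2592/7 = 370.29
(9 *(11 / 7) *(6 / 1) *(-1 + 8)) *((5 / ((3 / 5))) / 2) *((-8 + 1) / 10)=-3465 / 2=-1732.50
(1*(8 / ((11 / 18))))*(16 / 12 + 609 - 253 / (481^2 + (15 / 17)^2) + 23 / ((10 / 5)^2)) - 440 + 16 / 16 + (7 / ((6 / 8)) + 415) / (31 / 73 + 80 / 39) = 1063847004386426 / 136435081937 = 7797.46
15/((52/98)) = 735/26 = 28.27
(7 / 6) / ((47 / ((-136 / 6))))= -238 / 423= -0.56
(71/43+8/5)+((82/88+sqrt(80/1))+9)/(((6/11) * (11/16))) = 32 * sqrt(5)/3+210977/7095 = 53.59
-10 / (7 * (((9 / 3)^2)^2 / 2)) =-20 / 567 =-0.04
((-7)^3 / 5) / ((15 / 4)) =-1372 / 75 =-18.29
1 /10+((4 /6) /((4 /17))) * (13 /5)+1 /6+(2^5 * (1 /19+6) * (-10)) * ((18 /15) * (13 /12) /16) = -85349 /570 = -149.74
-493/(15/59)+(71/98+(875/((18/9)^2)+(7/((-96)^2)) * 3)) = -431427439/250880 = -1719.66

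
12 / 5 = 2.40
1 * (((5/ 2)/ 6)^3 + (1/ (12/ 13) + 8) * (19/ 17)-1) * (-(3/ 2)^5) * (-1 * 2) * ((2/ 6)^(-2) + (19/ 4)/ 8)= 748698399/ 557056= 1344.03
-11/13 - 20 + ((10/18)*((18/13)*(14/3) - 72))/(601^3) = -20.85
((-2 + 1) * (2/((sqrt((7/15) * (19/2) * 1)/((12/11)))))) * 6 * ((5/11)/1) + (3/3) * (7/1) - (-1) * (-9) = -4.83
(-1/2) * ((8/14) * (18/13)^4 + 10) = -1209587/199927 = -6.05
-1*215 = -215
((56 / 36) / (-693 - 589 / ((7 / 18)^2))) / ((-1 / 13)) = 8918 / 2023137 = 0.00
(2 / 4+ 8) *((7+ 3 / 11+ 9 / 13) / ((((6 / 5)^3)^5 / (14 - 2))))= 590911865234375 / 11206075465728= 52.73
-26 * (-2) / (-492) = -13 / 123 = -0.11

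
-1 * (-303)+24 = 327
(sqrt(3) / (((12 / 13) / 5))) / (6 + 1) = 65 * sqrt(3) / 84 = 1.34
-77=-77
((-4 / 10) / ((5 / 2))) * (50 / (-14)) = 4 / 7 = 0.57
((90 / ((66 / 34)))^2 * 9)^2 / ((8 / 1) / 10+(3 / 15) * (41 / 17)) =465784088850000 / 1595869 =291868623.83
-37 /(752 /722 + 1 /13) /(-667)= 173641 /3501083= 0.05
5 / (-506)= -5 / 506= -0.01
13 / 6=2.17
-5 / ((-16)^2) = -5 / 256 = -0.02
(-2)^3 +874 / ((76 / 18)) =199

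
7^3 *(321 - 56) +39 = 90934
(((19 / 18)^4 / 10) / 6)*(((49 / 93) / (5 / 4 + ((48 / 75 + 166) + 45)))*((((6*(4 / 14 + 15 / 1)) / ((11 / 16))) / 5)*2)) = 390441716 / 142889702967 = 0.00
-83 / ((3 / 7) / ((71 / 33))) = -41251 / 99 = -416.68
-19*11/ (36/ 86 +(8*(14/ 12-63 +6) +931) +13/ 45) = -404415/ 938554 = -0.43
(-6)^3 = -216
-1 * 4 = -4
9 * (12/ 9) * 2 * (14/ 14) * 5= 120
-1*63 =-63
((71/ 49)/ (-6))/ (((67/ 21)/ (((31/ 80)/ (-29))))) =2201/ 2176160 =0.00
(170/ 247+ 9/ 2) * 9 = 46.69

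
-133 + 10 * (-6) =-193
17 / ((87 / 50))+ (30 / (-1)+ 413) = 392.77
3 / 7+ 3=24 / 7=3.43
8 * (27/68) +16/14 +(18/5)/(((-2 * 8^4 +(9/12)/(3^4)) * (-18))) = 2273781802/526417325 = 4.32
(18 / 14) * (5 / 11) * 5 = 225 / 77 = 2.92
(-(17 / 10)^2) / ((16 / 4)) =-0.72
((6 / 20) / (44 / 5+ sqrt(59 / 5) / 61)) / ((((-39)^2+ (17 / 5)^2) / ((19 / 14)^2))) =369402275 / 9015909714364 - 550525 * sqrt(295) / 36063638857456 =0.00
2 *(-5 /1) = -10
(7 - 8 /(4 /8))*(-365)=3285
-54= -54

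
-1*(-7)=7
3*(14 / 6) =7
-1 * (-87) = 87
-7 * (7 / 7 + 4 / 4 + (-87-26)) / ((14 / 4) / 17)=3774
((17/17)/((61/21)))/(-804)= -7/16348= -0.00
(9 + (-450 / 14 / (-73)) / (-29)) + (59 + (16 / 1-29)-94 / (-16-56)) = 30030013 / 533484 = 56.29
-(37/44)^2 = -1369/1936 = -0.71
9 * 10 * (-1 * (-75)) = 6750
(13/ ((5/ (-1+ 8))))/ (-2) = -91/ 10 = -9.10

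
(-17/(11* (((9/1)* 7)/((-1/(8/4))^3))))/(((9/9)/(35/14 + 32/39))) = 629/61776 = 0.01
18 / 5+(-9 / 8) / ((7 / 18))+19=2759 / 140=19.71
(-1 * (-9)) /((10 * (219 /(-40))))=-12 /73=-0.16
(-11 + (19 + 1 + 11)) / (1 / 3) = 60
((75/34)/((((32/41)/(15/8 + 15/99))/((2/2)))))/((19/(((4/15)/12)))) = 109675/16372224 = 0.01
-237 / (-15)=15.80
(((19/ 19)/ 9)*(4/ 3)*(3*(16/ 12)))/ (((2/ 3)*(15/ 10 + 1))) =0.36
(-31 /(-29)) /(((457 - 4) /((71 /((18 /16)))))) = 17608 /118233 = 0.15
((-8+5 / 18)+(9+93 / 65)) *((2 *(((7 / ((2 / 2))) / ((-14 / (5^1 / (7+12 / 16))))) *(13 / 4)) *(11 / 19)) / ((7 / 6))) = -34859 / 12369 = -2.82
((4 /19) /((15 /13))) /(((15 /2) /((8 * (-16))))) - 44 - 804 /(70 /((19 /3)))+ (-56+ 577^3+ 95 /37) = 212697767168282 /1107225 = 192099859.71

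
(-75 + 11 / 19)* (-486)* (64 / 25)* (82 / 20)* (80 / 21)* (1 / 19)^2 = 686942208 / 171475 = 4006.08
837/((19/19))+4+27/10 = 8437/10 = 843.70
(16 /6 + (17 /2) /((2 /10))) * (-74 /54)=-10027 /162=-61.90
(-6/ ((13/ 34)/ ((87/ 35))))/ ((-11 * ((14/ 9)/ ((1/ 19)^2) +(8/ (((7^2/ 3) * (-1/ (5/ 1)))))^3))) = 1342307862/ 207008961445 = 0.01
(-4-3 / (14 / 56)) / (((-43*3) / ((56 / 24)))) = 112 / 387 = 0.29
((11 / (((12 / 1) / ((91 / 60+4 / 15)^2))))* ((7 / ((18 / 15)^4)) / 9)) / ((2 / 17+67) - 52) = 374668525 / 5179935744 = 0.07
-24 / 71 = -0.34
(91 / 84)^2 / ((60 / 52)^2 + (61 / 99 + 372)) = 314171 / 100104256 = 0.00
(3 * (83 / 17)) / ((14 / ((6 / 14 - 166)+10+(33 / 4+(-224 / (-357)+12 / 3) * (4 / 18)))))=-156053197 / 1019592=-153.05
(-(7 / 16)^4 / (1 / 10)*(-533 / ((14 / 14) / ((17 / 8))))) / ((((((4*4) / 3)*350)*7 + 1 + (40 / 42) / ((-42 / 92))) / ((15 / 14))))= 102794553225 / 3020906037248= 0.03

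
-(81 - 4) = -77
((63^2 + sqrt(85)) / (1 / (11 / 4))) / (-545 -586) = -14553 / 1508 -11 * sqrt(85) / 4524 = -9.67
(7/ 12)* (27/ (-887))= -63/ 3548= -0.02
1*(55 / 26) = 55 / 26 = 2.12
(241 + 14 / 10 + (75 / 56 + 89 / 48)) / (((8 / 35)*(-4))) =-412597 / 1536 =-268.62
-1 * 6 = -6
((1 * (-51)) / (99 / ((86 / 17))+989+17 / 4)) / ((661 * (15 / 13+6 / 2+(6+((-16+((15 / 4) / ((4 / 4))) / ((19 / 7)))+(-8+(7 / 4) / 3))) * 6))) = 1083342 / 1309134722345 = 0.00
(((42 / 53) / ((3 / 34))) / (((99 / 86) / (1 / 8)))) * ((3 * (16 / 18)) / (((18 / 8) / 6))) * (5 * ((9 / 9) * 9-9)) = 0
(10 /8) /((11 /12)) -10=-95 /11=-8.64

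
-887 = -887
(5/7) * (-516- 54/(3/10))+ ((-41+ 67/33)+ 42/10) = -614359/1155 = -531.91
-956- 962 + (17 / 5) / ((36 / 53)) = -344339 / 180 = -1912.99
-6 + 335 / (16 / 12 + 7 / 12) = 3882 / 23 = 168.78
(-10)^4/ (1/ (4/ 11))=40000/ 11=3636.36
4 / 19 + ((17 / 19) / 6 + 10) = 1181 / 114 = 10.36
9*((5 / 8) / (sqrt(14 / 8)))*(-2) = -45*sqrt(7) / 14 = -8.50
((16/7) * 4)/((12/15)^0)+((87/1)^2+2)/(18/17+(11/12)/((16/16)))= 10837180/2821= 3841.61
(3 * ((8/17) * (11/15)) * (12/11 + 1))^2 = 4.69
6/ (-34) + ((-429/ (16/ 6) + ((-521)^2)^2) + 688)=10020509513081/ 136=73680217007.95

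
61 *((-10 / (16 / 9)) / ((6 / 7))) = -6405 / 16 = -400.31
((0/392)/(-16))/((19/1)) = 0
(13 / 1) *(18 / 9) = 26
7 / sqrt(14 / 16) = 2 * sqrt(14) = 7.48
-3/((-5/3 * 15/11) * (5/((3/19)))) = 99/2375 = 0.04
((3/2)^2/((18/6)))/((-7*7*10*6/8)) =-1/490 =-0.00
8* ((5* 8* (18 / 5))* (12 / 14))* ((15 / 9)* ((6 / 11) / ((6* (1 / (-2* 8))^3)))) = -47185920 / 77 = -612804.16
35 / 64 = 0.55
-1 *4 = -4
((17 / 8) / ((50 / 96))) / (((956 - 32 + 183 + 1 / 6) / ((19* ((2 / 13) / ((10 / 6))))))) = 69768 / 10794875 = 0.01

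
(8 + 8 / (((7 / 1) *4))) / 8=29 / 28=1.04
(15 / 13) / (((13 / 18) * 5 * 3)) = 18 / 169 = 0.11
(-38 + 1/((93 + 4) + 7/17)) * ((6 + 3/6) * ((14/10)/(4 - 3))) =-5724901/16560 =-345.71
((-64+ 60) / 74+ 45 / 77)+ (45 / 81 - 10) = -8.91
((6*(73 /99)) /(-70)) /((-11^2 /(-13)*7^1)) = -949 /978285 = -0.00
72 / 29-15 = -363 / 29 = -12.52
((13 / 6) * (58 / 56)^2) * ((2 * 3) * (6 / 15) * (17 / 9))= 185861 / 17640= 10.54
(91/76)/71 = 91/5396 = 0.02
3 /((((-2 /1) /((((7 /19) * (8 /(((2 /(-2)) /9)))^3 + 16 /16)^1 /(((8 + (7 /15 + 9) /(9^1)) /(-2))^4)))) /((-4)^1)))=-5206893506988750 /2648002811779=-1966.35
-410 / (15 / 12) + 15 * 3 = -283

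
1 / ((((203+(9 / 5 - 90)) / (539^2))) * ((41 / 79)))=4876.17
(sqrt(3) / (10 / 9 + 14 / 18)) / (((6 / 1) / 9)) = 27 *sqrt(3) / 34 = 1.38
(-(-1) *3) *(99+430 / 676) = 101031 / 338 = 298.91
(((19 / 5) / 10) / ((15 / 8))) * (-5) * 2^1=-152 / 75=-2.03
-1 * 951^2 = -904401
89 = 89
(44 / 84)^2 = 121 / 441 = 0.27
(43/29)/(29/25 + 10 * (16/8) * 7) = 1075/102341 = 0.01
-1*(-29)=29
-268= -268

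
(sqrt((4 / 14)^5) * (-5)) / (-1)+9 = 20 * sqrt(14) / 343+9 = 9.22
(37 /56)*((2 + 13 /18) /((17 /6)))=259 /408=0.63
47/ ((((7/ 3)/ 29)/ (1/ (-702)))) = -1363/ 1638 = -0.83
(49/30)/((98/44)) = 11/15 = 0.73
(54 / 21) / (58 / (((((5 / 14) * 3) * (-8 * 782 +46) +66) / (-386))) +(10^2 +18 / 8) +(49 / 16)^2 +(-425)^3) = -212488704 / 6343479226766521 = -0.00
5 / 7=0.71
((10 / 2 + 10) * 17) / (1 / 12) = 3060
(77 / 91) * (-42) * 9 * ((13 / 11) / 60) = -63 / 10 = -6.30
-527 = -527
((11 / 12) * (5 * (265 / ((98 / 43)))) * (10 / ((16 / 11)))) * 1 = 34469875 / 9408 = 3663.89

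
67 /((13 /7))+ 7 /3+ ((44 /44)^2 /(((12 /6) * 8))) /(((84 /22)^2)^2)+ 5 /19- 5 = 414099822151 /12297422592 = 33.67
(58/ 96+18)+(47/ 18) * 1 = 21.22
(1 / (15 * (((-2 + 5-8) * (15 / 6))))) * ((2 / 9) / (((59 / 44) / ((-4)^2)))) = -2816 / 199125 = -0.01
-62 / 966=-31 / 483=-0.06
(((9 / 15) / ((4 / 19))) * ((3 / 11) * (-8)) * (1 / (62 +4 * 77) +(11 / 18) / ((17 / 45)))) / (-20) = 435708 / 864875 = 0.50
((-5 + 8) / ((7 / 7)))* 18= 54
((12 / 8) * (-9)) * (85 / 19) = -2295 / 38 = -60.39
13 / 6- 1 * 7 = -29 / 6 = -4.83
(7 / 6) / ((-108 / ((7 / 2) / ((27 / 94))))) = -2303 / 17496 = -0.13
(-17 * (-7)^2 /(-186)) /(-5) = -833 /930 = -0.90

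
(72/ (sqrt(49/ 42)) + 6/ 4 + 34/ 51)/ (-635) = -72 *sqrt(42)/ 4445-13/ 3810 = -0.11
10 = 10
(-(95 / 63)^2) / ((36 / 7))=-9025 / 20412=-0.44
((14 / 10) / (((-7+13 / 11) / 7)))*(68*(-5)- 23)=195657 / 320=611.43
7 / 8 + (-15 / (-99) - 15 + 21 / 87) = -105133 / 7656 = -13.73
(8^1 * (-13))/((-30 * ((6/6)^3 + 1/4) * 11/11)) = 208/75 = 2.77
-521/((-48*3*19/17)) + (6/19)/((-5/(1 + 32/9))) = 2.95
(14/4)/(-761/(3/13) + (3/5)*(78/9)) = -105/98774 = -0.00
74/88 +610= 26877/44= 610.84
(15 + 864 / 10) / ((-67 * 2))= -507 / 670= -0.76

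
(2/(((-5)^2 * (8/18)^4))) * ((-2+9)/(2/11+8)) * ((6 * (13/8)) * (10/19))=2189187/243200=9.00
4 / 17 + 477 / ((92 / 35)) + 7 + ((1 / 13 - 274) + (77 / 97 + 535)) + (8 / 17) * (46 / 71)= 63134904613 / 140026484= 450.88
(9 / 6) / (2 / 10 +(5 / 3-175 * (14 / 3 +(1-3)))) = -15 / 4648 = -0.00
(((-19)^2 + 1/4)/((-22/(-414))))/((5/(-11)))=-59823/4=-14955.75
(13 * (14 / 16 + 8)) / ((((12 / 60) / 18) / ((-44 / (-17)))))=456885 / 17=26875.59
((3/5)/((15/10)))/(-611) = -2/3055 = -0.00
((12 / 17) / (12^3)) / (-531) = -1 / 1299888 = -0.00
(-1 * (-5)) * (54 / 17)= 270 / 17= 15.88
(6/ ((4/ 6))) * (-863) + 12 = -7755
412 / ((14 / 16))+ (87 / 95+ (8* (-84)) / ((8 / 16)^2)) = -1473791 / 665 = -2216.23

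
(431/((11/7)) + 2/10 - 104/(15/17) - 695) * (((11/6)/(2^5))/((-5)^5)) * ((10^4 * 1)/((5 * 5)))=17767/4500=3.95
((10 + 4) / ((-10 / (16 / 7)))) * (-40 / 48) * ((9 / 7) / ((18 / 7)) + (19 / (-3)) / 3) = -4.30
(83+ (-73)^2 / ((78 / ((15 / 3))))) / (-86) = -33119 / 6708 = -4.94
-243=-243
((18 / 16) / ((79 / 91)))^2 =1.68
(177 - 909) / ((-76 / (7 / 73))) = 0.92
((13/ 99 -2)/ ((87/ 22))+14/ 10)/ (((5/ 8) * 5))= 29048/ 97875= 0.30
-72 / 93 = -24 / 31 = -0.77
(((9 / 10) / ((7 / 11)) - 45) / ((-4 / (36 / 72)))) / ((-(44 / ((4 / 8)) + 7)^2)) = -0.00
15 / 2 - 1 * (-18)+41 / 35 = 1867 / 70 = 26.67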